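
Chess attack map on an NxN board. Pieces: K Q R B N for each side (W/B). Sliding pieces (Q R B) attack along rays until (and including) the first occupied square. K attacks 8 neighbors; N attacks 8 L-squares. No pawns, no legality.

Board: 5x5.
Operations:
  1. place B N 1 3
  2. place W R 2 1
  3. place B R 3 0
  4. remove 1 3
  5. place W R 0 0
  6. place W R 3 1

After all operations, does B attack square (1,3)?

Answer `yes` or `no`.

Op 1: place BN@(1,3)
Op 2: place WR@(2,1)
Op 3: place BR@(3,0)
Op 4: remove (1,3)
Op 5: place WR@(0,0)
Op 6: place WR@(3,1)
Per-piece attacks for B:
  BR@(3,0): attacks (3,1) (4,0) (2,0) (1,0) (0,0) [ray(0,1) blocked at (3,1); ray(-1,0) blocked at (0,0)]
B attacks (1,3): no

Answer: no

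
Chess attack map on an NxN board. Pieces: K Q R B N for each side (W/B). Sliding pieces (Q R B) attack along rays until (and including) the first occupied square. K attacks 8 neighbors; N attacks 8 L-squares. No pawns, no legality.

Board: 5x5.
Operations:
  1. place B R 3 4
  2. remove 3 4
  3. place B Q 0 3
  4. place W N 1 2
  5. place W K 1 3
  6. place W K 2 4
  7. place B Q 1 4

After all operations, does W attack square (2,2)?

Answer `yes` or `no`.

Op 1: place BR@(3,4)
Op 2: remove (3,4)
Op 3: place BQ@(0,3)
Op 4: place WN@(1,2)
Op 5: place WK@(1,3)
Op 6: place WK@(2,4)
Op 7: place BQ@(1,4)
Per-piece attacks for W:
  WN@(1,2): attacks (2,4) (3,3) (0,4) (2,0) (3,1) (0,0)
  WK@(1,3): attacks (1,4) (1,2) (2,3) (0,3) (2,4) (2,2) (0,4) (0,2)
  WK@(2,4): attacks (2,3) (3,4) (1,4) (3,3) (1,3)
W attacks (2,2): yes

Answer: yes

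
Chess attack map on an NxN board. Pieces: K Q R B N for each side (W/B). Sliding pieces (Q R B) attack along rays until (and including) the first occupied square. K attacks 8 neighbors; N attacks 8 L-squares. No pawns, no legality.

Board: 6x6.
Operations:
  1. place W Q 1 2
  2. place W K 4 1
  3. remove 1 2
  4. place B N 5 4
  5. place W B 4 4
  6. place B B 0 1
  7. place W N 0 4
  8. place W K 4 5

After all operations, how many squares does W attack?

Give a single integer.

Answer: 21

Derivation:
Op 1: place WQ@(1,2)
Op 2: place WK@(4,1)
Op 3: remove (1,2)
Op 4: place BN@(5,4)
Op 5: place WB@(4,4)
Op 6: place BB@(0,1)
Op 7: place WN@(0,4)
Op 8: place WK@(4,5)
Per-piece attacks for W:
  WN@(0,4): attacks (2,5) (1,2) (2,3)
  WK@(4,1): attacks (4,2) (4,0) (5,1) (3,1) (5,2) (5,0) (3,2) (3,0)
  WB@(4,4): attacks (5,5) (5,3) (3,5) (3,3) (2,2) (1,1) (0,0)
  WK@(4,5): attacks (4,4) (5,5) (3,5) (5,4) (3,4)
Union (21 distinct): (0,0) (1,1) (1,2) (2,2) (2,3) (2,5) (3,0) (3,1) (3,2) (3,3) (3,4) (3,5) (4,0) (4,2) (4,4) (5,0) (5,1) (5,2) (5,3) (5,4) (5,5)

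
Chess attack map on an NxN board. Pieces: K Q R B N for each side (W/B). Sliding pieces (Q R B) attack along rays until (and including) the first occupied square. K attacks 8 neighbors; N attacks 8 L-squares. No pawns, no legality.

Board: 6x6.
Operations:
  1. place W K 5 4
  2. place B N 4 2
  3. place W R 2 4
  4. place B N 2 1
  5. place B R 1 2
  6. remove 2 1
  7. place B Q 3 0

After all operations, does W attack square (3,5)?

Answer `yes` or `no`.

Answer: no

Derivation:
Op 1: place WK@(5,4)
Op 2: place BN@(4,2)
Op 3: place WR@(2,4)
Op 4: place BN@(2,1)
Op 5: place BR@(1,2)
Op 6: remove (2,1)
Op 7: place BQ@(3,0)
Per-piece attacks for W:
  WR@(2,4): attacks (2,5) (2,3) (2,2) (2,1) (2,0) (3,4) (4,4) (5,4) (1,4) (0,4) [ray(1,0) blocked at (5,4)]
  WK@(5,4): attacks (5,5) (5,3) (4,4) (4,5) (4,3)
W attacks (3,5): no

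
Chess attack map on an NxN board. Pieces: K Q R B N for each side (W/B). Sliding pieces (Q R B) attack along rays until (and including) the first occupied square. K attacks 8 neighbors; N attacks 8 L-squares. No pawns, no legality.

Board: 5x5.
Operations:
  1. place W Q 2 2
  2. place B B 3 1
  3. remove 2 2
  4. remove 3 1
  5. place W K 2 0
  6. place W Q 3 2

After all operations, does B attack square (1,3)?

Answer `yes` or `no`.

Op 1: place WQ@(2,2)
Op 2: place BB@(3,1)
Op 3: remove (2,2)
Op 4: remove (3,1)
Op 5: place WK@(2,0)
Op 6: place WQ@(3,2)
Per-piece attacks for B:
B attacks (1,3): no

Answer: no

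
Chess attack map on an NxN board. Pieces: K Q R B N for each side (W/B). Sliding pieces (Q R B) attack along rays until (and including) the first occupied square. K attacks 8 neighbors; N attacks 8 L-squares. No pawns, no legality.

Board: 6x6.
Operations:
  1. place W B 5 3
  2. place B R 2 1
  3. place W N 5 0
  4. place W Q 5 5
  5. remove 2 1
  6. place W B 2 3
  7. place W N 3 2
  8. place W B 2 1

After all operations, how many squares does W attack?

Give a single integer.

Op 1: place WB@(5,3)
Op 2: place BR@(2,1)
Op 3: place WN@(5,0)
Op 4: place WQ@(5,5)
Op 5: remove (2,1)
Op 6: place WB@(2,3)
Op 7: place WN@(3,2)
Op 8: place WB@(2,1)
Per-piece attacks for W:
  WB@(2,1): attacks (3,2) (3,0) (1,2) (0,3) (1,0) [ray(1,1) blocked at (3,2)]
  WB@(2,3): attacks (3,4) (4,5) (3,2) (1,4) (0,5) (1,2) (0,1) [ray(1,-1) blocked at (3,2)]
  WN@(3,2): attacks (4,4) (5,3) (2,4) (1,3) (4,0) (5,1) (2,0) (1,1)
  WN@(5,0): attacks (4,2) (3,1)
  WB@(5,3): attacks (4,4) (3,5) (4,2) (3,1) (2,0)
  WQ@(5,5): attacks (5,4) (5,3) (4,5) (3,5) (2,5) (1,5) (0,5) (4,4) (3,3) (2,2) (1,1) (0,0) [ray(0,-1) blocked at (5,3)]
Union (27 distinct): (0,0) (0,1) (0,3) (0,5) (1,0) (1,1) (1,2) (1,3) (1,4) (1,5) (2,0) (2,2) (2,4) (2,5) (3,0) (3,1) (3,2) (3,3) (3,4) (3,5) (4,0) (4,2) (4,4) (4,5) (5,1) (5,3) (5,4)

Answer: 27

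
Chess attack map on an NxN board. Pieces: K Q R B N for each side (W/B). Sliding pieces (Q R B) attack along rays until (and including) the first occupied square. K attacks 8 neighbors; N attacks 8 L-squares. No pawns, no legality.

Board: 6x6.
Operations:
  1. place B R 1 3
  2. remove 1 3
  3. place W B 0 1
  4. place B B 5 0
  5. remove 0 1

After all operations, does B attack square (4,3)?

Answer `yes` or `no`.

Op 1: place BR@(1,3)
Op 2: remove (1,3)
Op 3: place WB@(0,1)
Op 4: place BB@(5,0)
Op 5: remove (0,1)
Per-piece attacks for B:
  BB@(5,0): attacks (4,1) (3,2) (2,3) (1,4) (0,5)
B attacks (4,3): no

Answer: no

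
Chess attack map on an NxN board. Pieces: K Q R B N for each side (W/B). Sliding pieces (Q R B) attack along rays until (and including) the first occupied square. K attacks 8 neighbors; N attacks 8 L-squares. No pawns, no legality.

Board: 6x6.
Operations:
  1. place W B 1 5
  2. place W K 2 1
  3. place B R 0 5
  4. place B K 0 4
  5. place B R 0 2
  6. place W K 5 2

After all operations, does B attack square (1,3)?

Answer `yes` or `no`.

Answer: yes

Derivation:
Op 1: place WB@(1,5)
Op 2: place WK@(2,1)
Op 3: place BR@(0,5)
Op 4: place BK@(0,4)
Op 5: place BR@(0,2)
Op 6: place WK@(5,2)
Per-piece attacks for B:
  BR@(0,2): attacks (0,3) (0,4) (0,1) (0,0) (1,2) (2,2) (3,2) (4,2) (5,2) [ray(0,1) blocked at (0,4); ray(1,0) blocked at (5,2)]
  BK@(0,4): attacks (0,5) (0,3) (1,4) (1,5) (1,3)
  BR@(0,5): attacks (0,4) (1,5) [ray(0,-1) blocked at (0,4); ray(1,0) blocked at (1,5)]
B attacks (1,3): yes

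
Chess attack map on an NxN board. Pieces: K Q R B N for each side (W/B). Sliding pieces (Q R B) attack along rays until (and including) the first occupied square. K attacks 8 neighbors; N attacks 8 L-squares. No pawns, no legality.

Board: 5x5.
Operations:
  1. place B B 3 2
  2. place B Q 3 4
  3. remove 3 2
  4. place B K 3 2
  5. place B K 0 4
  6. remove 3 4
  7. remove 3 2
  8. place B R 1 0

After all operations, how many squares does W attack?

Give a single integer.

Op 1: place BB@(3,2)
Op 2: place BQ@(3,4)
Op 3: remove (3,2)
Op 4: place BK@(3,2)
Op 5: place BK@(0,4)
Op 6: remove (3,4)
Op 7: remove (3,2)
Op 8: place BR@(1,0)
Per-piece attacks for W:
Union (0 distinct): (none)

Answer: 0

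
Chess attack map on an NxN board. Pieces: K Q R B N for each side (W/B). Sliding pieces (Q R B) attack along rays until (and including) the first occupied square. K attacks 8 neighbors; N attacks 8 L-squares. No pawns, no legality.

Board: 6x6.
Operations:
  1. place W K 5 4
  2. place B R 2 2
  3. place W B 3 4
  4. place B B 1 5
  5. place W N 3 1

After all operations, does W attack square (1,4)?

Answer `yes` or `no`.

Op 1: place WK@(5,4)
Op 2: place BR@(2,2)
Op 3: place WB@(3,4)
Op 4: place BB@(1,5)
Op 5: place WN@(3,1)
Per-piece attacks for W:
  WN@(3,1): attacks (4,3) (5,2) (2,3) (1,2) (5,0) (1,0)
  WB@(3,4): attacks (4,5) (4,3) (5,2) (2,5) (2,3) (1,2) (0,1)
  WK@(5,4): attacks (5,5) (5,3) (4,4) (4,5) (4,3)
W attacks (1,4): no

Answer: no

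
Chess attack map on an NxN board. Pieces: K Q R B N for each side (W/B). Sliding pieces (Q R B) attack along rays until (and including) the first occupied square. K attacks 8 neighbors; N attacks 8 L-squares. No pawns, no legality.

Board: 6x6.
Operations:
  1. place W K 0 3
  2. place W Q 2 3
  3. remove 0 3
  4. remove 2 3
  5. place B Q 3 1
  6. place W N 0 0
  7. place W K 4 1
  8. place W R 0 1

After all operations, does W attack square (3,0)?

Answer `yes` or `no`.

Op 1: place WK@(0,3)
Op 2: place WQ@(2,3)
Op 3: remove (0,3)
Op 4: remove (2,3)
Op 5: place BQ@(3,1)
Op 6: place WN@(0,0)
Op 7: place WK@(4,1)
Op 8: place WR@(0,1)
Per-piece attacks for W:
  WN@(0,0): attacks (1,2) (2,1)
  WR@(0,1): attacks (0,2) (0,3) (0,4) (0,5) (0,0) (1,1) (2,1) (3,1) [ray(0,-1) blocked at (0,0); ray(1,0) blocked at (3,1)]
  WK@(4,1): attacks (4,2) (4,0) (5,1) (3,1) (5,2) (5,0) (3,2) (3,0)
W attacks (3,0): yes

Answer: yes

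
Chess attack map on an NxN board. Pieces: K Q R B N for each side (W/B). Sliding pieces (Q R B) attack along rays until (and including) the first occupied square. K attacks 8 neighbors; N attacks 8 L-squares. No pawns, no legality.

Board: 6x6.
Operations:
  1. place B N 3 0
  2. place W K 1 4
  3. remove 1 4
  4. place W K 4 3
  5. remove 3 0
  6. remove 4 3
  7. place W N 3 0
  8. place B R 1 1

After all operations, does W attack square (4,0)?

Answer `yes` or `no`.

Op 1: place BN@(3,0)
Op 2: place WK@(1,4)
Op 3: remove (1,4)
Op 4: place WK@(4,3)
Op 5: remove (3,0)
Op 6: remove (4,3)
Op 7: place WN@(3,0)
Op 8: place BR@(1,1)
Per-piece attacks for W:
  WN@(3,0): attacks (4,2) (5,1) (2,2) (1,1)
W attacks (4,0): no

Answer: no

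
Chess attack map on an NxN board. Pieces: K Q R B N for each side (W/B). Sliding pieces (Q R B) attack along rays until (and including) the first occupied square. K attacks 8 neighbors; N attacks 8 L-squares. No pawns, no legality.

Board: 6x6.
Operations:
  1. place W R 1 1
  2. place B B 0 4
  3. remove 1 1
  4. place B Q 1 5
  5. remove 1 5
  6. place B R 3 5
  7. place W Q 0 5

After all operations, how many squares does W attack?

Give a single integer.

Answer: 9

Derivation:
Op 1: place WR@(1,1)
Op 2: place BB@(0,4)
Op 3: remove (1,1)
Op 4: place BQ@(1,5)
Op 5: remove (1,5)
Op 6: place BR@(3,5)
Op 7: place WQ@(0,5)
Per-piece attacks for W:
  WQ@(0,5): attacks (0,4) (1,5) (2,5) (3,5) (1,4) (2,3) (3,2) (4,1) (5,0) [ray(0,-1) blocked at (0,4); ray(1,0) blocked at (3,5)]
Union (9 distinct): (0,4) (1,4) (1,5) (2,3) (2,5) (3,2) (3,5) (4,1) (5,0)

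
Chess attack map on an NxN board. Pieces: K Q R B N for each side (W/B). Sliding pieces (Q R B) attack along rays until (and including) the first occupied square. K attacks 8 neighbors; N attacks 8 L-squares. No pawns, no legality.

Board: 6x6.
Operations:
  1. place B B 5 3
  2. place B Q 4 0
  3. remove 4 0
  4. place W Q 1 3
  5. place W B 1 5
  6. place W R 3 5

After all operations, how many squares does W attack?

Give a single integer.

Op 1: place BB@(5,3)
Op 2: place BQ@(4,0)
Op 3: remove (4,0)
Op 4: place WQ@(1,3)
Op 5: place WB@(1,5)
Op 6: place WR@(3,5)
Per-piece attacks for W:
  WQ@(1,3): attacks (1,4) (1,5) (1,2) (1,1) (1,0) (2,3) (3,3) (4,3) (5,3) (0,3) (2,4) (3,5) (2,2) (3,1) (4,0) (0,4) (0,2) [ray(0,1) blocked at (1,5); ray(1,0) blocked at (5,3); ray(1,1) blocked at (3,5)]
  WB@(1,5): attacks (2,4) (3,3) (4,2) (5,1) (0,4)
  WR@(3,5): attacks (3,4) (3,3) (3,2) (3,1) (3,0) (4,5) (5,5) (2,5) (1,5) [ray(-1,0) blocked at (1,5)]
Union (25 distinct): (0,2) (0,3) (0,4) (1,0) (1,1) (1,2) (1,4) (1,5) (2,2) (2,3) (2,4) (2,5) (3,0) (3,1) (3,2) (3,3) (3,4) (3,5) (4,0) (4,2) (4,3) (4,5) (5,1) (5,3) (5,5)

Answer: 25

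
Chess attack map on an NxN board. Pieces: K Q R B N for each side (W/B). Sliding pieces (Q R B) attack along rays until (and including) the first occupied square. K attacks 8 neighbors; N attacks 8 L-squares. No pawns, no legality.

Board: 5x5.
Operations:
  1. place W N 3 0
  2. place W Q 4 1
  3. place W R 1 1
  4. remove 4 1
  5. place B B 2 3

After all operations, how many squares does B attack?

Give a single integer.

Answer: 6

Derivation:
Op 1: place WN@(3,0)
Op 2: place WQ@(4,1)
Op 3: place WR@(1,1)
Op 4: remove (4,1)
Op 5: place BB@(2,3)
Per-piece attacks for B:
  BB@(2,3): attacks (3,4) (3,2) (4,1) (1,4) (1,2) (0,1)
Union (6 distinct): (0,1) (1,2) (1,4) (3,2) (3,4) (4,1)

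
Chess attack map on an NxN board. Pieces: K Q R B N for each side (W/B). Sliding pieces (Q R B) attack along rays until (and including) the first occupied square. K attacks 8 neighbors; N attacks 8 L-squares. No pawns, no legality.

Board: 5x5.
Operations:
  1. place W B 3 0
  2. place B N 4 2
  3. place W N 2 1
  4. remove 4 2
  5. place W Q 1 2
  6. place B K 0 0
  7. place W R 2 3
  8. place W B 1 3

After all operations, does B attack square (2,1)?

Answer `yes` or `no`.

Answer: no

Derivation:
Op 1: place WB@(3,0)
Op 2: place BN@(4,2)
Op 3: place WN@(2,1)
Op 4: remove (4,2)
Op 5: place WQ@(1,2)
Op 6: place BK@(0,0)
Op 7: place WR@(2,3)
Op 8: place WB@(1,3)
Per-piece attacks for B:
  BK@(0,0): attacks (0,1) (1,0) (1,1)
B attacks (2,1): no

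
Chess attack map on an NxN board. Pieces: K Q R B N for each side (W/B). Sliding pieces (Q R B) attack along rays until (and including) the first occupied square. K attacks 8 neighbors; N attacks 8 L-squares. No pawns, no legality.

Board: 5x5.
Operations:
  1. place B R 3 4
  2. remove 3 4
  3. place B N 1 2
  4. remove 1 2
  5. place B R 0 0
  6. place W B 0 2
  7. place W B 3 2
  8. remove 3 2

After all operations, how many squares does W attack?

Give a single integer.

Op 1: place BR@(3,4)
Op 2: remove (3,4)
Op 3: place BN@(1,2)
Op 4: remove (1,2)
Op 5: place BR@(0,0)
Op 6: place WB@(0,2)
Op 7: place WB@(3,2)
Op 8: remove (3,2)
Per-piece attacks for W:
  WB@(0,2): attacks (1,3) (2,4) (1,1) (2,0)
Union (4 distinct): (1,1) (1,3) (2,0) (2,4)

Answer: 4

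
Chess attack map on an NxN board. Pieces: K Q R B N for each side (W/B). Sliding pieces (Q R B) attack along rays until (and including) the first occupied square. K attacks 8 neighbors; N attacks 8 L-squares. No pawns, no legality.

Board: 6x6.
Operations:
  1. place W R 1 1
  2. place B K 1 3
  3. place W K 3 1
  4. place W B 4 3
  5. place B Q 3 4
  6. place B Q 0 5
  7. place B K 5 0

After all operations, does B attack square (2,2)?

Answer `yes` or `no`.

Op 1: place WR@(1,1)
Op 2: place BK@(1,3)
Op 3: place WK@(3,1)
Op 4: place WB@(4,3)
Op 5: place BQ@(3,4)
Op 6: place BQ@(0,5)
Op 7: place BK@(5,0)
Per-piece attacks for B:
  BQ@(0,5): attacks (0,4) (0,3) (0,2) (0,1) (0,0) (1,5) (2,5) (3,5) (4,5) (5,5) (1,4) (2,3) (3,2) (4,1) (5,0) [ray(1,-1) blocked at (5,0)]
  BK@(1,3): attacks (1,4) (1,2) (2,3) (0,3) (2,4) (2,2) (0,4) (0,2)
  BQ@(3,4): attacks (3,5) (3,3) (3,2) (3,1) (4,4) (5,4) (2,4) (1,4) (0,4) (4,5) (4,3) (2,5) (2,3) (1,2) (0,1) [ray(0,-1) blocked at (3,1); ray(1,-1) blocked at (4,3)]
  BK@(5,0): attacks (5,1) (4,0) (4,1)
B attacks (2,2): yes

Answer: yes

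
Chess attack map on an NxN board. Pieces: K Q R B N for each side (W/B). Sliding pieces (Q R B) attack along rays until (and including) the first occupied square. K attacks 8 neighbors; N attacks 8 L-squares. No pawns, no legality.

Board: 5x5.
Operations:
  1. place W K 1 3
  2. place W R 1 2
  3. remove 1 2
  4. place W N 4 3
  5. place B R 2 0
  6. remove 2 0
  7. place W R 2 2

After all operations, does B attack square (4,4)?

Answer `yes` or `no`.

Op 1: place WK@(1,3)
Op 2: place WR@(1,2)
Op 3: remove (1,2)
Op 4: place WN@(4,3)
Op 5: place BR@(2,0)
Op 6: remove (2,0)
Op 7: place WR@(2,2)
Per-piece attacks for B:
B attacks (4,4): no

Answer: no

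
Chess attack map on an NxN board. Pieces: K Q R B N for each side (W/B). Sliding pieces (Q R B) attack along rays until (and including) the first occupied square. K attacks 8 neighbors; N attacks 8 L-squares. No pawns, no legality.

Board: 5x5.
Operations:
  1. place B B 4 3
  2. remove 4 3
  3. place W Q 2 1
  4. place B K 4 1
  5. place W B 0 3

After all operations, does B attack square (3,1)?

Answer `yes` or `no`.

Op 1: place BB@(4,3)
Op 2: remove (4,3)
Op 3: place WQ@(2,1)
Op 4: place BK@(4,1)
Op 5: place WB@(0,3)
Per-piece attacks for B:
  BK@(4,1): attacks (4,2) (4,0) (3,1) (3,2) (3,0)
B attacks (3,1): yes

Answer: yes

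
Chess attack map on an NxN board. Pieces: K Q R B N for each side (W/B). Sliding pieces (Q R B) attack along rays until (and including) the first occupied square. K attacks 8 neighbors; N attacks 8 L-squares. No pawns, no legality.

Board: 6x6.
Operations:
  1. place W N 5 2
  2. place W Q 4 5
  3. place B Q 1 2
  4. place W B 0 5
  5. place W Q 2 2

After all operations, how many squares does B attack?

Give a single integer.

Op 1: place WN@(5,2)
Op 2: place WQ@(4,5)
Op 3: place BQ@(1,2)
Op 4: place WB@(0,5)
Op 5: place WQ@(2,2)
Per-piece attacks for B:
  BQ@(1,2): attacks (1,3) (1,4) (1,5) (1,1) (1,0) (2,2) (0,2) (2,3) (3,4) (4,5) (2,1) (3,0) (0,3) (0,1) [ray(1,0) blocked at (2,2); ray(1,1) blocked at (4,5)]
Union (14 distinct): (0,1) (0,2) (0,3) (1,0) (1,1) (1,3) (1,4) (1,5) (2,1) (2,2) (2,3) (3,0) (3,4) (4,5)

Answer: 14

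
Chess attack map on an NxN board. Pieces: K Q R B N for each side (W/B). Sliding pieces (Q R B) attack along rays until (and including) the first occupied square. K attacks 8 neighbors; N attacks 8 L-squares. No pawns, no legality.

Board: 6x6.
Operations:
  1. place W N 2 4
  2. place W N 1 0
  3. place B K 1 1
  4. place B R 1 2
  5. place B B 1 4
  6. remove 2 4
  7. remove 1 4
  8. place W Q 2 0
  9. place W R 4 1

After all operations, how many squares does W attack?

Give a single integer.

Answer: 18

Derivation:
Op 1: place WN@(2,4)
Op 2: place WN@(1,0)
Op 3: place BK@(1,1)
Op 4: place BR@(1,2)
Op 5: place BB@(1,4)
Op 6: remove (2,4)
Op 7: remove (1,4)
Op 8: place WQ@(2,0)
Op 9: place WR@(4,1)
Per-piece attacks for W:
  WN@(1,0): attacks (2,2) (3,1) (0,2)
  WQ@(2,0): attacks (2,1) (2,2) (2,3) (2,4) (2,5) (3,0) (4,0) (5,0) (1,0) (3,1) (4,2) (5,3) (1,1) [ray(-1,0) blocked at (1,0); ray(-1,1) blocked at (1,1)]
  WR@(4,1): attacks (4,2) (4,3) (4,4) (4,5) (4,0) (5,1) (3,1) (2,1) (1,1) [ray(-1,0) blocked at (1,1)]
Union (18 distinct): (0,2) (1,0) (1,1) (2,1) (2,2) (2,3) (2,4) (2,5) (3,0) (3,1) (4,0) (4,2) (4,3) (4,4) (4,5) (5,0) (5,1) (5,3)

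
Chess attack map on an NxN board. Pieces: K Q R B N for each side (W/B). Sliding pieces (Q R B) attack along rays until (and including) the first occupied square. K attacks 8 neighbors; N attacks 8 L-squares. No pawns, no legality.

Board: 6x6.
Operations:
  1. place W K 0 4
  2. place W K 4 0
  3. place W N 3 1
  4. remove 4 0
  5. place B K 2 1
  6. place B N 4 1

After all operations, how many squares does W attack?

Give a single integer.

Answer: 11

Derivation:
Op 1: place WK@(0,4)
Op 2: place WK@(4,0)
Op 3: place WN@(3,1)
Op 4: remove (4,0)
Op 5: place BK@(2,1)
Op 6: place BN@(4,1)
Per-piece attacks for W:
  WK@(0,4): attacks (0,5) (0,3) (1,4) (1,5) (1,3)
  WN@(3,1): attacks (4,3) (5,2) (2,3) (1,2) (5,0) (1,0)
Union (11 distinct): (0,3) (0,5) (1,0) (1,2) (1,3) (1,4) (1,5) (2,3) (4,3) (5,0) (5,2)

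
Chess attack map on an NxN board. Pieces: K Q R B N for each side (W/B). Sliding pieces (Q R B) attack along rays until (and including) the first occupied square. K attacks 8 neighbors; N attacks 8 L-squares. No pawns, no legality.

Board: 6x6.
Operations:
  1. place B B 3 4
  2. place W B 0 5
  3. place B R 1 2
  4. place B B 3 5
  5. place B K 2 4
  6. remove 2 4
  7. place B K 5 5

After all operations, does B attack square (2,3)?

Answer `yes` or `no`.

Answer: yes

Derivation:
Op 1: place BB@(3,4)
Op 2: place WB@(0,5)
Op 3: place BR@(1,2)
Op 4: place BB@(3,5)
Op 5: place BK@(2,4)
Op 6: remove (2,4)
Op 7: place BK@(5,5)
Per-piece attacks for B:
  BR@(1,2): attacks (1,3) (1,4) (1,5) (1,1) (1,0) (2,2) (3,2) (4,2) (5,2) (0,2)
  BB@(3,4): attacks (4,5) (4,3) (5,2) (2,5) (2,3) (1,2) [ray(-1,-1) blocked at (1,2)]
  BB@(3,5): attacks (4,4) (5,3) (2,4) (1,3) (0,2)
  BK@(5,5): attacks (5,4) (4,5) (4,4)
B attacks (2,3): yes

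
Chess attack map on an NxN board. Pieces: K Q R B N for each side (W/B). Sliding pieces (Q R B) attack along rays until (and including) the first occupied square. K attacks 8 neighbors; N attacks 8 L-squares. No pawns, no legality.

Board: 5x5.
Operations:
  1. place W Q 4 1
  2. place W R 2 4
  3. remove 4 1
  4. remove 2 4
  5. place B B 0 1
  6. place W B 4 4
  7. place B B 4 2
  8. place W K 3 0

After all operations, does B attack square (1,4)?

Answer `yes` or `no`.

Op 1: place WQ@(4,1)
Op 2: place WR@(2,4)
Op 3: remove (4,1)
Op 4: remove (2,4)
Op 5: place BB@(0,1)
Op 6: place WB@(4,4)
Op 7: place BB@(4,2)
Op 8: place WK@(3,0)
Per-piece attacks for B:
  BB@(0,1): attacks (1,2) (2,3) (3,4) (1,0)
  BB@(4,2): attacks (3,3) (2,4) (3,1) (2,0)
B attacks (1,4): no

Answer: no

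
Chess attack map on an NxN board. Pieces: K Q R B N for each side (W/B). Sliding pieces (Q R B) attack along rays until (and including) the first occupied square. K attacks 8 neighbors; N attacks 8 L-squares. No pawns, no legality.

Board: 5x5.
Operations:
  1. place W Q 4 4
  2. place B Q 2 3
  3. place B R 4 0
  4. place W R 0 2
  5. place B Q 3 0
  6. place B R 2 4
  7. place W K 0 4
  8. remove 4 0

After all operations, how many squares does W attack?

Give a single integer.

Answer: 17

Derivation:
Op 1: place WQ@(4,4)
Op 2: place BQ@(2,3)
Op 3: place BR@(4,0)
Op 4: place WR@(0,2)
Op 5: place BQ@(3,0)
Op 6: place BR@(2,4)
Op 7: place WK@(0,4)
Op 8: remove (4,0)
Per-piece attacks for W:
  WR@(0,2): attacks (0,3) (0,4) (0,1) (0,0) (1,2) (2,2) (3,2) (4,2) [ray(0,1) blocked at (0,4)]
  WK@(0,4): attacks (0,3) (1,4) (1,3)
  WQ@(4,4): attacks (4,3) (4,2) (4,1) (4,0) (3,4) (2,4) (3,3) (2,2) (1,1) (0,0) [ray(-1,0) blocked at (2,4)]
Union (17 distinct): (0,0) (0,1) (0,3) (0,4) (1,1) (1,2) (1,3) (1,4) (2,2) (2,4) (3,2) (3,3) (3,4) (4,0) (4,1) (4,2) (4,3)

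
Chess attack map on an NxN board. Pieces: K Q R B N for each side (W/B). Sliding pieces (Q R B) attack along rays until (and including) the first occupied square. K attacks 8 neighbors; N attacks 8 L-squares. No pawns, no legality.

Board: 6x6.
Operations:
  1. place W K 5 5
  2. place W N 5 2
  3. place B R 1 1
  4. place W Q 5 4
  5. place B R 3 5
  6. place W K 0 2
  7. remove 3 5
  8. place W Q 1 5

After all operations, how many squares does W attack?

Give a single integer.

Op 1: place WK@(5,5)
Op 2: place WN@(5,2)
Op 3: place BR@(1,1)
Op 4: place WQ@(5,4)
Op 5: place BR@(3,5)
Op 6: place WK@(0,2)
Op 7: remove (3,5)
Op 8: place WQ@(1,5)
Per-piece attacks for W:
  WK@(0,2): attacks (0,3) (0,1) (1,2) (1,3) (1,1)
  WQ@(1,5): attacks (1,4) (1,3) (1,2) (1,1) (2,5) (3,5) (4,5) (5,5) (0,5) (2,4) (3,3) (4,2) (5,1) (0,4) [ray(0,-1) blocked at (1,1); ray(1,0) blocked at (5,5)]
  WN@(5,2): attacks (4,4) (3,3) (4,0) (3,1)
  WQ@(5,4): attacks (5,5) (5,3) (5,2) (4,4) (3,4) (2,4) (1,4) (0,4) (4,5) (4,3) (3,2) (2,1) (1,0) [ray(0,1) blocked at (5,5); ray(0,-1) blocked at (5,2)]
  WK@(5,5): attacks (5,4) (4,5) (4,4)
Union (27 distinct): (0,1) (0,3) (0,4) (0,5) (1,0) (1,1) (1,2) (1,3) (1,4) (2,1) (2,4) (2,5) (3,1) (3,2) (3,3) (3,4) (3,5) (4,0) (4,2) (4,3) (4,4) (4,5) (5,1) (5,2) (5,3) (5,4) (5,5)

Answer: 27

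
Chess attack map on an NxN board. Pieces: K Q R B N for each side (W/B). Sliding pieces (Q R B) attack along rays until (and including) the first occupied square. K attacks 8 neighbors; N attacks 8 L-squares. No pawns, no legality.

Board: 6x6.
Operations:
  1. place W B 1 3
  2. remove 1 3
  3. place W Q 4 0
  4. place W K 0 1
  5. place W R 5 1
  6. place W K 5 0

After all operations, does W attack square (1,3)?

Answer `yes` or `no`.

Op 1: place WB@(1,3)
Op 2: remove (1,3)
Op 3: place WQ@(4,0)
Op 4: place WK@(0,1)
Op 5: place WR@(5,1)
Op 6: place WK@(5,0)
Per-piece attacks for W:
  WK@(0,1): attacks (0,2) (0,0) (1,1) (1,2) (1,0)
  WQ@(4,0): attacks (4,1) (4,2) (4,3) (4,4) (4,5) (5,0) (3,0) (2,0) (1,0) (0,0) (5,1) (3,1) (2,2) (1,3) (0,4) [ray(1,0) blocked at (5,0); ray(1,1) blocked at (5,1)]
  WK@(5,0): attacks (5,1) (4,0) (4,1)
  WR@(5,1): attacks (5,2) (5,3) (5,4) (5,5) (5,0) (4,1) (3,1) (2,1) (1,1) (0,1) [ray(0,-1) blocked at (5,0); ray(-1,0) blocked at (0,1)]
W attacks (1,3): yes

Answer: yes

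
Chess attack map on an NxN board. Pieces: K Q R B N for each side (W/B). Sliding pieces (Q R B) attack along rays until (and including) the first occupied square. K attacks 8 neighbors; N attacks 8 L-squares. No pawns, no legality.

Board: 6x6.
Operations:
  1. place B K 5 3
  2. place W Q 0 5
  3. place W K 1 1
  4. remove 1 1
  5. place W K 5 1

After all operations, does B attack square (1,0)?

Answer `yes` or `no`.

Answer: no

Derivation:
Op 1: place BK@(5,3)
Op 2: place WQ@(0,5)
Op 3: place WK@(1,1)
Op 4: remove (1,1)
Op 5: place WK@(5,1)
Per-piece attacks for B:
  BK@(5,3): attacks (5,4) (5,2) (4,3) (4,4) (4,2)
B attacks (1,0): no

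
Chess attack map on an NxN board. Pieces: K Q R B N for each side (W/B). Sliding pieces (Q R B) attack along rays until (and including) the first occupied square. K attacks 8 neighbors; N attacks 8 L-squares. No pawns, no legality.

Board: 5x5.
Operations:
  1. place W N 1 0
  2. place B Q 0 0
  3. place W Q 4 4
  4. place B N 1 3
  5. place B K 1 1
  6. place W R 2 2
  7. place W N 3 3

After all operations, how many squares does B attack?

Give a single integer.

Answer: 13

Derivation:
Op 1: place WN@(1,0)
Op 2: place BQ@(0,0)
Op 3: place WQ@(4,4)
Op 4: place BN@(1,3)
Op 5: place BK@(1,1)
Op 6: place WR@(2,2)
Op 7: place WN@(3,3)
Per-piece attacks for B:
  BQ@(0,0): attacks (0,1) (0,2) (0,3) (0,4) (1,0) (1,1) [ray(1,0) blocked at (1,0); ray(1,1) blocked at (1,1)]
  BK@(1,1): attacks (1,2) (1,0) (2,1) (0,1) (2,2) (2,0) (0,2) (0,0)
  BN@(1,3): attacks (3,4) (2,1) (3,2) (0,1)
Union (13 distinct): (0,0) (0,1) (0,2) (0,3) (0,4) (1,0) (1,1) (1,2) (2,0) (2,1) (2,2) (3,2) (3,4)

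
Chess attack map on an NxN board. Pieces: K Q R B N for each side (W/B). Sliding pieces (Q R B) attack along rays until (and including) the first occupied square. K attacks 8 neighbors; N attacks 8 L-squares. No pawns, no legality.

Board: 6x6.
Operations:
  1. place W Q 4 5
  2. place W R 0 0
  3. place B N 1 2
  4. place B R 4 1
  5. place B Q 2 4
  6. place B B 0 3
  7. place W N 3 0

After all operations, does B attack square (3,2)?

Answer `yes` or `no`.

Answer: no

Derivation:
Op 1: place WQ@(4,5)
Op 2: place WR@(0,0)
Op 3: place BN@(1,2)
Op 4: place BR@(4,1)
Op 5: place BQ@(2,4)
Op 6: place BB@(0,3)
Op 7: place WN@(3,0)
Per-piece attacks for B:
  BB@(0,3): attacks (1,4) (2,5) (1,2) [ray(1,-1) blocked at (1,2)]
  BN@(1,2): attacks (2,4) (3,3) (0,4) (2,0) (3,1) (0,0)
  BQ@(2,4): attacks (2,5) (2,3) (2,2) (2,1) (2,0) (3,4) (4,4) (5,4) (1,4) (0,4) (3,5) (3,3) (4,2) (5,1) (1,5) (1,3) (0,2)
  BR@(4,1): attacks (4,2) (4,3) (4,4) (4,5) (4,0) (5,1) (3,1) (2,1) (1,1) (0,1) [ray(0,1) blocked at (4,5)]
B attacks (3,2): no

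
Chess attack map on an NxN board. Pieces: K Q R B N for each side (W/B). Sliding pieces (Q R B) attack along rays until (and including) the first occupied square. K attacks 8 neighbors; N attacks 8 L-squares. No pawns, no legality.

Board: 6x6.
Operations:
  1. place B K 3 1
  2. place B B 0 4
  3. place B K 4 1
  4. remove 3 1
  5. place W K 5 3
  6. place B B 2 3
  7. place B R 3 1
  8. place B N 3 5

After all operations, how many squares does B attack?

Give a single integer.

Op 1: place BK@(3,1)
Op 2: place BB@(0,4)
Op 3: place BK@(4,1)
Op 4: remove (3,1)
Op 5: place WK@(5,3)
Op 6: place BB@(2,3)
Op 7: place BR@(3,1)
Op 8: place BN@(3,5)
Per-piece attacks for B:
  BB@(0,4): attacks (1,5) (1,3) (2,2) (3,1) [ray(1,-1) blocked at (3,1)]
  BB@(2,3): attacks (3,4) (4,5) (3,2) (4,1) (1,4) (0,5) (1,2) (0,1) [ray(1,-1) blocked at (4,1)]
  BR@(3,1): attacks (3,2) (3,3) (3,4) (3,5) (3,0) (4,1) (2,1) (1,1) (0,1) [ray(0,1) blocked at (3,5); ray(1,0) blocked at (4,1)]
  BN@(3,5): attacks (4,3) (5,4) (2,3) (1,4)
  BK@(4,1): attacks (4,2) (4,0) (5,1) (3,1) (5,2) (5,0) (3,2) (3,0)
Union (25 distinct): (0,1) (0,5) (1,1) (1,2) (1,3) (1,4) (1,5) (2,1) (2,2) (2,3) (3,0) (3,1) (3,2) (3,3) (3,4) (3,5) (4,0) (4,1) (4,2) (4,3) (4,5) (5,0) (5,1) (5,2) (5,4)

Answer: 25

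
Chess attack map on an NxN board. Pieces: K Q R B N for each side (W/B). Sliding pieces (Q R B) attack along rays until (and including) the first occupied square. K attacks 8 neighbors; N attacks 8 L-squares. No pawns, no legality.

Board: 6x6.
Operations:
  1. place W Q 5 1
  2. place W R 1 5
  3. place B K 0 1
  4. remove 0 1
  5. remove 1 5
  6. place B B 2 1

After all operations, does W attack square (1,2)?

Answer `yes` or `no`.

Answer: no

Derivation:
Op 1: place WQ@(5,1)
Op 2: place WR@(1,5)
Op 3: place BK@(0,1)
Op 4: remove (0,1)
Op 5: remove (1,5)
Op 6: place BB@(2,1)
Per-piece attacks for W:
  WQ@(5,1): attacks (5,2) (5,3) (5,4) (5,5) (5,0) (4,1) (3,1) (2,1) (4,2) (3,3) (2,4) (1,5) (4,0) [ray(-1,0) blocked at (2,1)]
W attacks (1,2): no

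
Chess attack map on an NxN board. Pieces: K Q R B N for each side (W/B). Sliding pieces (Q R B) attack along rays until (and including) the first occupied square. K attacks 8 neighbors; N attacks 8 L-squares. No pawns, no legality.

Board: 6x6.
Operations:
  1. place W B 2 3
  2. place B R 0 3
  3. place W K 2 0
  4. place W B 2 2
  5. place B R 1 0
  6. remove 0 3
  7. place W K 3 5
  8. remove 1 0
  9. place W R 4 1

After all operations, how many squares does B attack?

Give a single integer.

Op 1: place WB@(2,3)
Op 2: place BR@(0,3)
Op 3: place WK@(2,0)
Op 4: place WB@(2,2)
Op 5: place BR@(1,0)
Op 6: remove (0,3)
Op 7: place WK@(3,5)
Op 8: remove (1,0)
Op 9: place WR@(4,1)
Per-piece attacks for B:
Union (0 distinct): (none)

Answer: 0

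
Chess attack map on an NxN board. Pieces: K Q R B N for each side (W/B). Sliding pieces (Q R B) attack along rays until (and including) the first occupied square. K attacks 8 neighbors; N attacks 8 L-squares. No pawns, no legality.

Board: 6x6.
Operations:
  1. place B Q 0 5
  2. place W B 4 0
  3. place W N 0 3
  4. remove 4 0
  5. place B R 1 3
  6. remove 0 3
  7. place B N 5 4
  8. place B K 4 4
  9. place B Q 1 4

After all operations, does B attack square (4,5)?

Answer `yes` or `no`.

Op 1: place BQ@(0,5)
Op 2: place WB@(4,0)
Op 3: place WN@(0,3)
Op 4: remove (4,0)
Op 5: place BR@(1,3)
Op 6: remove (0,3)
Op 7: place BN@(5,4)
Op 8: place BK@(4,4)
Op 9: place BQ@(1,4)
Per-piece attacks for B:
  BQ@(0,5): attacks (0,4) (0,3) (0,2) (0,1) (0,0) (1,5) (2,5) (3,5) (4,5) (5,5) (1,4) [ray(1,-1) blocked at (1,4)]
  BR@(1,3): attacks (1,4) (1,2) (1,1) (1,0) (2,3) (3,3) (4,3) (5,3) (0,3) [ray(0,1) blocked at (1,4)]
  BQ@(1,4): attacks (1,5) (1,3) (2,4) (3,4) (4,4) (0,4) (2,5) (2,3) (3,2) (4,1) (5,0) (0,5) (0,3) [ray(0,-1) blocked at (1,3); ray(1,0) blocked at (4,4); ray(-1,1) blocked at (0,5)]
  BK@(4,4): attacks (4,5) (4,3) (5,4) (3,4) (5,5) (5,3) (3,5) (3,3)
  BN@(5,4): attacks (3,5) (4,2) (3,3)
B attacks (4,5): yes

Answer: yes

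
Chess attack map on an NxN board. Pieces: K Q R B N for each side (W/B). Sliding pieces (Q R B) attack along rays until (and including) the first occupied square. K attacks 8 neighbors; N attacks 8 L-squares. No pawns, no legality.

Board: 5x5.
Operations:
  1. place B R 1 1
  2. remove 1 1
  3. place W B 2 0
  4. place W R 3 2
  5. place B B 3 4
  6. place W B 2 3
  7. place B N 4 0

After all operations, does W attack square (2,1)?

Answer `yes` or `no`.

Op 1: place BR@(1,1)
Op 2: remove (1,1)
Op 3: place WB@(2,0)
Op 4: place WR@(3,2)
Op 5: place BB@(3,4)
Op 6: place WB@(2,3)
Op 7: place BN@(4,0)
Per-piece attacks for W:
  WB@(2,0): attacks (3,1) (4,2) (1,1) (0,2)
  WB@(2,3): attacks (3,4) (3,2) (1,4) (1,2) (0,1) [ray(1,1) blocked at (3,4); ray(1,-1) blocked at (3,2)]
  WR@(3,2): attacks (3,3) (3,4) (3,1) (3,0) (4,2) (2,2) (1,2) (0,2) [ray(0,1) blocked at (3,4)]
W attacks (2,1): no

Answer: no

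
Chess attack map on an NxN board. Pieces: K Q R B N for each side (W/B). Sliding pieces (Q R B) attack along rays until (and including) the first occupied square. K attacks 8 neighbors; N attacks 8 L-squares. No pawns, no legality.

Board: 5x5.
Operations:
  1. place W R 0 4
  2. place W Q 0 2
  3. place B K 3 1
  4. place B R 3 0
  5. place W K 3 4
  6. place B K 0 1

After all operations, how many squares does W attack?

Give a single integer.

Op 1: place WR@(0,4)
Op 2: place WQ@(0,2)
Op 3: place BK@(3,1)
Op 4: place BR@(3,0)
Op 5: place WK@(3,4)
Op 6: place BK@(0,1)
Per-piece attacks for W:
  WQ@(0,2): attacks (0,3) (0,4) (0,1) (1,2) (2,2) (3,2) (4,2) (1,3) (2,4) (1,1) (2,0) [ray(0,1) blocked at (0,4); ray(0,-1) blocked at (0,1)]
  WR@(0,4): attacks (0,3) (0,2) (1,4) (2,4) (3,4) [ray(0,-1) blocked at (0,2); ray(1,0) blocked at (3,4)]
  WK@(3,4): attacks (3,3) (4,4) (2,4) (4,3) (2,3)
Union (18 distinct): (0,1) (0,2) (0,3) (0,4) (1,1) (1,2) (1,3) (1,4) (2,0) (2,2) (2,3) (2,4) (3,2) (3,3) (3,4) (4,2) (4,3) (4,4)

Answer: 18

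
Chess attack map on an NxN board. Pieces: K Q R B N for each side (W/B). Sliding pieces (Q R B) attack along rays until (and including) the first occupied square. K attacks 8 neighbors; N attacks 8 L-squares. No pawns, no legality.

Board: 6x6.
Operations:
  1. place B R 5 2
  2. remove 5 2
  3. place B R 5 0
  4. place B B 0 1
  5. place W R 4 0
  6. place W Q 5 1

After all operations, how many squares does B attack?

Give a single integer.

Answer: 7

Derivation:
Op 1: place BR@(5,2)
Op 2: remove (5,2)
Op 3: place BR@(5,0)
Op 4: place BB@(0,1)
Op 5: place WR@(4,0)
Op 6: place WQ@(5,1)
Per-piece attacks for B:
  BB@(0,1): attacks (1,2) (2,3) (3,4) (4,5) (1,0)
  BR@(5,0): attacks (5,1) (4,0) [ray(0,1) blocked at (5,1); ray(-1,0) blocked at (4,0)]
Union (7 distinct): (1,0) (1,2) (2,3) (3,4) (4,0) (4,5) (5,1)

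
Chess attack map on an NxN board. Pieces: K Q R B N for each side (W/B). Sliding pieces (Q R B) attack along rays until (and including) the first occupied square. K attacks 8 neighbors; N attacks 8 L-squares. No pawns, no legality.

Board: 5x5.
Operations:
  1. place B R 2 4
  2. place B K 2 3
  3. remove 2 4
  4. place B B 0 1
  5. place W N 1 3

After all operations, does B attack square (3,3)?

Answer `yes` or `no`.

Op 1: place BR@(2,4)
Op 2: place BK@(2,3)
Op 3: remove (2,4)
Op 4: place BB@(0,1)
Op 5: place WN@(1,3)
Per-piece attacks for B:
  BB@(0,1): attacks (1,2) (2,3) (1,0) [ray(1,1) blocked at (2,3)]
  BK@(2,3): attacks (2,4) (2,2) (3,3) (1,3) (3,4) (3,2) (1,4) (1,2)
B attacks (3,3): yes

Answer: yes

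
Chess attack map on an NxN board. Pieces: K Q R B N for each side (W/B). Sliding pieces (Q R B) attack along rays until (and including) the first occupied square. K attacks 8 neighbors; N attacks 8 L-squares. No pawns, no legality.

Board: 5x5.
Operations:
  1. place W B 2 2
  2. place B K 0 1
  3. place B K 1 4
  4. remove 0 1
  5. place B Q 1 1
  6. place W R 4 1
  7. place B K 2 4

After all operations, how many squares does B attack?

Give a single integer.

Op 1: place WB@(2,2)
Op 2: place BK@(0,1)
Op 3: place BK@(1,4)
Op 4: remove (0,1)
Op 5: place BQ@(1,1)
Op 6: place WR@(4,1)
Op 7: place BK@(2,4)
Per-piece attacks for B:
  BQ@(1,1): attacks (1,2) (1,3) (1,4) (1,0) (2,1) (3,1) (4,1) (0,1) (2,2) (2,0) (0,2) (0,0) [ray(0,1) blocked at (1,4); ray(1,0) blocked at (4,1); ray(1,1) blocked at (2,2)]
  BK@(1,4): attacks (1,3) (2,4) (0,4) (2,3) (0,3)
  BK@(2,4): attacks (2,3) (3,4) (1,4) (3,3) (1,3)
Union (18 distinct): (0,0) (0,1) (0,2) (0,3) (0,4) (1,0) (1,2) (1,3) (1,4) (2,0) (2,1) (2,2) (2,3) (2,4) (3,1) (3,3) (3,4) (4,1)

Answer: 18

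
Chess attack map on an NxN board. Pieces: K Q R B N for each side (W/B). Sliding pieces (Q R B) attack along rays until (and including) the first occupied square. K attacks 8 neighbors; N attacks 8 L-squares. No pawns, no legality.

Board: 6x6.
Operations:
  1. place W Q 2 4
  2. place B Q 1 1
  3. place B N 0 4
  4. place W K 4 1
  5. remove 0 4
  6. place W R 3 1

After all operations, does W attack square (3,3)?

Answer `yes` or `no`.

Op 1: place WQ@(2,4)
Op 2: place BQ@(1,1)
Op 3: place BN@(0,4)
Op 4: place WK@(4,1)
Op 5: remove (0,4)
Op 6: place WR@(3,1)
Per-piece attacks for W:
  WQ@(2,4): attacks (2,5) (2,3) (2,2) (2,1) (2,0) (3,4) (4,4) (5,4) (1,4) (0,4) (3,5) (3,3) (4,2) (5,1) (1,5) (1,3) (0,2)
  WR@(3,1): attacks (3,2) (3,3) (3,4) (3,5) (3,0) (4,1) (2,1) (1,1) [ray(1,0) blocked at (4,1); ray(-1,0) blocked at (1,1)]
  WK@(4,1): attacks (4,2) (4,0) (5,1) (3,1) (5,2) (5,0) (3,2) (3,0)
W attacks (3,3): yes

Answer: yes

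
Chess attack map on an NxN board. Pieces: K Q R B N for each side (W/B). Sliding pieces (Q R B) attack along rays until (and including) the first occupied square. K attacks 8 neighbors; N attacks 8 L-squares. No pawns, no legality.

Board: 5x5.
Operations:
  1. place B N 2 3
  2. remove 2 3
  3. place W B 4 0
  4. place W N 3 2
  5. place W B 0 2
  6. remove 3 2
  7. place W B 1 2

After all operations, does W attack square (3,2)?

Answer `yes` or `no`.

Op 1: place BN@(2,3)
Op 2: remove (2,3)
Op 3: place WB@(4,0)
Op 4: place WN@(3,2)
Op 5: place WB@(0,2)
Op 6: remove (3,2)
Op 7: place WB@(1,2)
Per-piece attacks for W:
  WB@(0,2): attacks (1,3) (2,4) (1,1) (2,0)
  WB@(1,2): attacks (2,3) (3,4) (2,1) (3,0) (0,3) (0,1)
  WB@(4,0): attacks (3,1) (2,2) (1,3) (0,4)
W attacks (3,2): no

Answer: no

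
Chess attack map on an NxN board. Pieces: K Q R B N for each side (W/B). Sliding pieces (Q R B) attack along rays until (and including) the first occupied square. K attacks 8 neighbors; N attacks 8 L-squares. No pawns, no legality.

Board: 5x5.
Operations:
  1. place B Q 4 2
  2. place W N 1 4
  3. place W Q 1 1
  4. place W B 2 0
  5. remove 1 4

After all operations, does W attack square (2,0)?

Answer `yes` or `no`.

Answer: yes

Derivation:
Op 1: place BQ@(4,2)
Op 2: place WN@(1,4)
Op 3: place WQ@(1,1)
Op 4: place WB@(2,0)
Op 5: remove (1,4)
Per-piece attacks for W:
  WQ@(1,1): attacks (1,2) (1,3) (1,4) (1,0) (2,1) (3,1) (4,1) (0,1) (2,2) (3,3) (4,4) (2,0) (0,2) (0,0) [ray(1,-1) blocked at (2,0)]
  WB@(2,0): attacks (3,1) (4,2) (1,1) [ray(1,1) blocked at (4,2); ray(-1,1) blocked at (1,1)]
W attacks (2,0): yes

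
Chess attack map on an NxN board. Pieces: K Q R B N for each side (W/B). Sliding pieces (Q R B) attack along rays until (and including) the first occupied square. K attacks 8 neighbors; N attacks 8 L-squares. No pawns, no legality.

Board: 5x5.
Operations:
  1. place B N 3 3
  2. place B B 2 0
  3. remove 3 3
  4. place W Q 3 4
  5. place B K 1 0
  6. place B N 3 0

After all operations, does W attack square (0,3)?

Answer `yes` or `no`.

Op 1: place BN@(3,3)
Op 2: place BB@(2,0)
Op 3: remove (3,3)
Op 4: place WQ@(3,4)
Op 5: place BK@(1,0)
Op 6: place BN@(3,0)
Per-piece attacks for W:
  WQ@(3,4): attacks (3,3) (3,2) (3,1) (3,0) (4,4) (2,4) (1,4) (0,4) (4,3) (2,3) (1,2) (0,1) [ray(0,-1) blocked at (3,0)]
W attacks (0,3): no

Answer: no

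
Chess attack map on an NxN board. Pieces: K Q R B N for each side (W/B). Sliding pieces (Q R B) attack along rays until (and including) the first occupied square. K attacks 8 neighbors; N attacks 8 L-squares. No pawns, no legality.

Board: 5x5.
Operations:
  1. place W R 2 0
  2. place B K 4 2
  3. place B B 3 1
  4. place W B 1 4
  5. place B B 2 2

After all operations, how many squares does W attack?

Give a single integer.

Op 1: place WR@(2,0)
Op 2: place BK@(4,2)
Op 3: place BB@(3,1)
Op 4: place WB@(1,4)
Op 5: place BB@(2,2)
Per-piece attacks for W:
  WB@(1,4): attacks (2,3) (3,2) (4,1) (0,3)
  WR@(2,0): attacks (2,1) (2,2) (3,0) (4,0) (1,0) (0,0) [ray(0,1) blocked at (2,2)]
Union (10 distinct): (0,0) (0,3) (1,0) (2,1) (2,2) (2,3) (3,0) (3,2) (4,0) (4,1)

Answer: 10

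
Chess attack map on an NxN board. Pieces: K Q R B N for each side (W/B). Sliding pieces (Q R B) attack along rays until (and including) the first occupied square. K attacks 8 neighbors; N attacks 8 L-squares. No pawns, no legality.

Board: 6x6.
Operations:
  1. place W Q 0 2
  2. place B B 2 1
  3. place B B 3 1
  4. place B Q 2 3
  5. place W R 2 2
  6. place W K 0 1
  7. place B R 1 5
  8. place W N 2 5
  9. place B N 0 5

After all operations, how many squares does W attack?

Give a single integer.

Op 1: place WQ@(0,2)
Op 2: place BB@(2,1)
Op 3: place BB@(3,1)
Op 4: place BQ@(2,3)
Op 5: place WR@(2,2)
Op 6: place WK@(0,1)
Op 7: place BR@(1,5)
Op 8: place WN@(2,5)
Op 9: place BN@(0,5)
Per-piece attacks for W:
  WK@(0,1): attacks (0,2) (0,0) (1,1) (1,2) (1,0)
  WQ@(0,2): attacks (0,3) (0,4) (0,5) (0,1) (1,2) (2,2) (1,3) (2,4) (3,5) (1,1) (2,0) [ray(0,1) blocked at (0,5); ray(0,-1) blocked at (0,1); ray(1,0) blocked at (2,2)]
  WR@(2,2): attacks (2,3) (2,1) (3,2) (4,2) (5,2) (1,2) (0,2) [ray(0,1) blocked at (2,3); ray(0,-1) blocked at (2,1); ray(-1,0) blocked at (0,2)]
  WN@(2,5): attacks (3,3) (4,4) (1,3) (0,4)
Union (21 distinct): (0,0) (0,1) (0,2) (0,3) (0,4) (0,5) (1,0) (1,1) (1,2) (1,3) (2,0) (2,1) (2,2) (2,3) (2,4) (3,2) (3,3) (3,5) (4,2) (4,4) (5,2)

Answer: 21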